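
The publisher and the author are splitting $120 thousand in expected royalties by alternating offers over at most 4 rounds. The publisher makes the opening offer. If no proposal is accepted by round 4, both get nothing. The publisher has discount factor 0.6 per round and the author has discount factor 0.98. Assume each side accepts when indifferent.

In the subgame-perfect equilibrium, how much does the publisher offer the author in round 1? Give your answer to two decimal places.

Round 4 (the author proposes): rejection yields 0 for the publisher; the author offers 0 and keeps 120.
Round 3 (the publisher proposes): the author can get 120 next round, worth 0.98 × 120 = 117.6 now. The publisher offers 117.6 and keeps 120 − 117.6 = 2.4.
Round 2 (the author proposes): the publisher can get 2.4 next round, worth 0.6 × 2.4 = 1.44 now; the author offers that and keeps 118.56.
Round 1 (the publisher proposes): the author can get 118.56 next round, worth 0.98 × 118.56 = 116.1888 now; the publisher offers that and keeps 3.8112.

116.19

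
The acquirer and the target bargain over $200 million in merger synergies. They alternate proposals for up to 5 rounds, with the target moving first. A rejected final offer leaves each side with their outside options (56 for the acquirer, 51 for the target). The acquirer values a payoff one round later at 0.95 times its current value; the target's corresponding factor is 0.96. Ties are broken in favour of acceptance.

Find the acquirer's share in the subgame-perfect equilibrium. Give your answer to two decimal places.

61.11

Work backward from the last round.
Round 5 (the target proposes): the acquirer gets 56 if talks fail, so the target offers 56 and keeps 144.
Round 4 (the acquirer proposes): the target can get 144 next round, worth 0.96 × 144 = 138.24 now, so the acquirer offers 138.24, keeping 61.76.
Round 3 (the target proposes): the acquirer can get 61.76 next round, worth 0.95 × 61.76 = 58.672 now, so the target offers 58.672, keeping 141.328.
Round 2 (the acquirer proposes): the target can get 141.328 next round, worth 0.96 × 141.328 = 135.67488 now, so the acquirer offers 135.67488, keeping 64.32512.
Round 1 (the target proposes): the acquirer can get 64.32512 next round, worth 0.95 × 64.32512 = 61.108864 now. The target offers 61.108864 and keeps 200 − 61.108864 = 138.891136.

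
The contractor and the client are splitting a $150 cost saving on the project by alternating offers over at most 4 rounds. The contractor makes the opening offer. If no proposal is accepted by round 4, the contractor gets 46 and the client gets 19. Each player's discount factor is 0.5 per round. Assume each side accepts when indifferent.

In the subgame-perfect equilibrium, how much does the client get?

By backward induction:
Round 4 (the client proposes): the contractor gets 46 if talks fail, so the client offers 46 and keeps 104.
Round 3 (the contractor proposes): the client can get 104 next round, worth 0.5 × 104 = 52 now; the contractor offers that and keeps 98.
Round 2 (the client proposes): the contractor can get 98 next round, worth 0.5 × 98 = 49 now. The client offers 49 and keeps 150 − 49 = 101.
Round 1 (the contractor proposes): the client can get 101 next round, worth 0.5 × 101 = 50.5 now; the contractor offers that and keeps 99.5.

50.5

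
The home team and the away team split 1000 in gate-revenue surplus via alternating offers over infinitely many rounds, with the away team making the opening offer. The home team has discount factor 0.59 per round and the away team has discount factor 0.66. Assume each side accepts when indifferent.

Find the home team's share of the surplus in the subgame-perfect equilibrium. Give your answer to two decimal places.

328.53

Let x be the away team's share when the away team proposes and y be the home team's share when the home team proposes.
The home team accepts iff offered ≥ 0.59·y, so x = 1000 − 0.59y. Symmetrically y = 1000 − 0.66x.
Substituting: x = 1000 − 0.59(1000 − 0.66x), giving x(1 − 0.66·0.59) = 1000(1 − 0.59).
So x = 1000 × 0.41 / 0.6106 ≈ 671.4707, and the home team receives 1000 − x ≈ 328.5293.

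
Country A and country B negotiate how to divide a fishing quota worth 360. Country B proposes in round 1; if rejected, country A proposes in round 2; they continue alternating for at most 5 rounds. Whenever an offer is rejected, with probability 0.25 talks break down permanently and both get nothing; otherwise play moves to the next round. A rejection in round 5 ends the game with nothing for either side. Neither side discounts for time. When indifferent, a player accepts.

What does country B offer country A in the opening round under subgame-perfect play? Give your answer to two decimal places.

By backward induction:
Round 5 (country B proposes): rejection yields 0 for country A; country B offers 0 and keeps 360.
Round 4 (country A proposes): rejecting gives country B an expected 0.75 × 360 = 270; country A offers that and keeps 90.
Round 3 (country B proposes): rejecting gives country A an expected 0.75 × 90 = 67.5. Country B offers 67.5 and keeps 360 − 67.5 = 292.5.
Round 2 (country A proposes): rejecting gives country B an expected 0.75 × 292.5 = 219.375. Country A offers 219.375 and keeps 360 − 219.375 = 140.625.
Round 1 (country B proposes): rejecting gives country A an expected 0.75 × 140.625 = 105.46875; country B offers that and keeps 254.53125.

105.47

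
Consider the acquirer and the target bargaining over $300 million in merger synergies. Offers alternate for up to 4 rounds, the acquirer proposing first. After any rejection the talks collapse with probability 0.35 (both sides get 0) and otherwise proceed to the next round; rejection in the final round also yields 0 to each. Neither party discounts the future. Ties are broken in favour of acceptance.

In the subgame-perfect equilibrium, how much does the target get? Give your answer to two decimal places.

150.64

By backward induction:
Round 4 (the target proposes): rejection yields 0 for the acquirer; the target offers 0 and keeps 300.
Round 3 (the acquirer proposes): rejecting gives the target an expected 0.65 × 300 = 195; the acquirer offers that and keeps 105.
Round 2 (the target proposes): rejecting gives the acquirer an expected 0.65 × 105 = 68.25. The target offers 68.25 and keeps 300 − 68.25 = 231.75.
Round 1 (the acquirer proposes): rejecting gives the target an expected 0.65 × 231.75 = 150.6375; the acquirer offers that and keeps 149.3625.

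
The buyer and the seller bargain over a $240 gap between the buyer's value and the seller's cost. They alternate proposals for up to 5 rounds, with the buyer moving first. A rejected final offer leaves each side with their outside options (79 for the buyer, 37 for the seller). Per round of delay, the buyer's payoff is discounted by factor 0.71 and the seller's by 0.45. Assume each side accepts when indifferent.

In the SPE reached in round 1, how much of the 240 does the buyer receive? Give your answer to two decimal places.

Work backward from the last round.
Round 5 (the buyer proposes): the seller gets 37 if talks fail, so the buyer offers 37 and keeps 203.
Round 4 (the seller proposes): the buyer can get 203 next round, worth 0.71 × 203 = 144.13 now. The seller offers 144.13 and keeps 240 − 144.13 = 95.87.
Round 3 (the buyer proposes): the seller can get 95.87 next round, worth 0.45 × 95.87 = 43.1415 now, so the buyer offers 43.1415, keeping 196.8585.
Round 2 (the seller proposes): the buyer can get 196.8585 next round, worth 0.71 × 196.8585 = 139.769535 now. The seller offers 139.769535 and keeps 240 − 139.769535 = 100.230465.
Round 1 (the buyer proposes): the seller can get 100.230465 next round, worth 0.45 × 100.230465 = 45.10370925 now; the buyer offers that and keeps 194.89629075.

194.90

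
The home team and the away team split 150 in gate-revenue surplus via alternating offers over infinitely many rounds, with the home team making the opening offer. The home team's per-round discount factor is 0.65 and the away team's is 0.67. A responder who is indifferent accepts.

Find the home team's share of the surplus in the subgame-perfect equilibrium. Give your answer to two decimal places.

When the home team proposes, the away team accepts any offer worth at least 0.67 times what the away team would get by proposing next round; and vice versa.
This gives x = 150 − 0.67y and y = 150 − 0.65x, where x and y are each side's share when it proposes.
Hence (1 − 0.67·0.65)x = 150(1 − 0.67), i.e. 0.5645·x = 49.5.
x ≈ 87.6882; the away team's share is 150 − x ≈ 62.3118.

87.69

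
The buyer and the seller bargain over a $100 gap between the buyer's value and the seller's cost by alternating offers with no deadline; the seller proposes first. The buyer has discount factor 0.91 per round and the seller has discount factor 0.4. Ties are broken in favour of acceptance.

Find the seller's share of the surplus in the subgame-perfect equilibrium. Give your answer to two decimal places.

Let x be the seller's share when the seller proposes and y be the buyer's share when the buyer proposes.
The buyer accepts iff offered ≥ 0.91·y, so x = 100 − 0.91y. Symmetrically y = 100 − 0.4x.
Substituting: x = 100 − 0.91(100 − 0.4x), giving x(1 − 0.4·0.91) = 100(1 − 0.91).
So x = 100 × 0.09 / 0.636 ≈ 14.1509, and the buyer receives 100 − x ≈ 85.8491.

14.15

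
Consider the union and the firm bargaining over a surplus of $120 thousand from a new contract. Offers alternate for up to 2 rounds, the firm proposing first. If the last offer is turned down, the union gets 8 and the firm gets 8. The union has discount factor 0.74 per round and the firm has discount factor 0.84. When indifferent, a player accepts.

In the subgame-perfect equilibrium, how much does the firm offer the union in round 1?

82.88

Work backward from the last round.
Round 2 (the union proposes): the firm gets 8 if talks fail, so the union offers 8 and keeps 112.
Round 1 (the firm proposes): the union can get 112 next round, worth 0.74 × 112 = 82.88 now, so the firm offers 82.88, keeping 37.12.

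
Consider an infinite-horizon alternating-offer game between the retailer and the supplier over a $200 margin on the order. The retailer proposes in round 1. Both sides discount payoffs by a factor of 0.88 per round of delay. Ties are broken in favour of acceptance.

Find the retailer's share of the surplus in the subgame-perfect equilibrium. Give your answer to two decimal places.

106.38

In a stationary SPE each proposer offers the other exactly their discounted continuation value.
If the retailer keeps x when proposing and the supplier keeps y when proposing, then x = 200 − 0.88y and y = 200 − 0.88x.
Solving: x = 200(1 − 0.88) / (1 − 0.88·0.88) = 24 / 0.2256 ≈ 106.3830.
The supplier gets 200 − 106.3830 ≈ 93.6170.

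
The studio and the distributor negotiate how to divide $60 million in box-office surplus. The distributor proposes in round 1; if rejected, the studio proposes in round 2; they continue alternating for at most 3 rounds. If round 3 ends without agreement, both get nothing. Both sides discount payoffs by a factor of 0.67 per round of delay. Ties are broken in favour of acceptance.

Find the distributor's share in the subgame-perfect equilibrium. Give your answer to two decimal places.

Round 3 (the distributor proposes): rejection yields 0 for the studio; the distributor offers 0 and keeps 60.
Round 2 (the studio proposes): the distributor can get 60 next round, worth 0.67 × 60 = 40.2 now. The studio offers 40.2 and keeps 60 − 40.2 = 19.8.
Round 1 (the distributor proposes): the studio can get 19.8 next round, worth 0.67 × 19.8 = 13.266 now; the distributor offers that and keeps 46.734.

46.73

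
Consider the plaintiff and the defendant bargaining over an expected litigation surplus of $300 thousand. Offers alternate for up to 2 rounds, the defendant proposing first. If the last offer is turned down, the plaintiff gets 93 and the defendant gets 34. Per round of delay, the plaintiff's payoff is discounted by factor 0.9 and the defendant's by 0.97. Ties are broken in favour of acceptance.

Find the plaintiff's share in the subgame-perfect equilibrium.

239.4

Round 2 (the plaintiff proposes): the defendant gets 34 if talks fail, so the plaintiff offers 34 and keeps 266.
Round 1 (the defendant proposes): the plaintiff can get 266 next round, worth 0.9 × 266 = 239.4 now, so the defendant offers 239.4, keeping 60.6.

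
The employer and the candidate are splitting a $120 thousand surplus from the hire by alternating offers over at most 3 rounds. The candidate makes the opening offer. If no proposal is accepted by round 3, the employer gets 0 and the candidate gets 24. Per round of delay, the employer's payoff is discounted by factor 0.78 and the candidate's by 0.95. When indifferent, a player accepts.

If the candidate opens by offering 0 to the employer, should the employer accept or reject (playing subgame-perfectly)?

Reject

Work out the employer's continuation value if the offer is rejected.
Round 3 (the candidate proposes): the employer will accept anything ≥ 0, so the candidate offers 0 and keeps 120.
Round 2 (the employer proposes): the candidate can get 120 next round, worth 0.95 × 120 = 114 now. The employer offers 114 and keeps 120 − 114 = 6.
So by rejecting in round 1, the employer gets 6 next round, worth 0.78 × 6 = 4.68 now.
Offer 0 < 4.68, so the employer rejects.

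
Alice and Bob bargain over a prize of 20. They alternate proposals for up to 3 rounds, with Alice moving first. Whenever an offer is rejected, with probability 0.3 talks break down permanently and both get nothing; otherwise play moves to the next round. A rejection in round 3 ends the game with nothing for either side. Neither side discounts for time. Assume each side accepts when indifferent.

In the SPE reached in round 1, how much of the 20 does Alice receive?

15.8

Round 3 (Alice proposes): Bob will accept anything ≥ 0, so Alice offers 0 and keeps 20.
Round 2 (Bob proposes): rejecting gives Alice an expected 0.7 × 20 = 14, so Bob offers 14, keeping 6.
Round 1 (Alice proposes): rejecting gives Bob an expected 0.7 × 6 = 4.2; Alice offers that and keeps 15.8.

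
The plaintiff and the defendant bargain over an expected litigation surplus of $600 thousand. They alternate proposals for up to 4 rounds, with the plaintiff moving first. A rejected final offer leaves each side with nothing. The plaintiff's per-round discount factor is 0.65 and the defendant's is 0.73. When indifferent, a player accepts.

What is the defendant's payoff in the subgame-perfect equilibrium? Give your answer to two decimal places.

361.13

By backward induction:
Round 4 (the defendant proposes): the plaintiff will accept anything ≥ 0, so the defendant offers 0 and keeps 600.
Round 3 (the plaintiff proposes): the defendant can get 600 next round, worth 0.73 × 600 = 438 now, so the plaintiff offers 438, keeping 162.
Round 2 (the defendant proposes): the plaintiff can get 162 next round, worth 0.65 × 162 = 105.3 now, so the defendant offers 105.3, keeping 494.7.
Round 1 (the plaintiff proposes): the defendant can get 494.7 next round, worth 0.73 × 494.7 = 361.131 now; the plaintiff offers that and keeps 238.869.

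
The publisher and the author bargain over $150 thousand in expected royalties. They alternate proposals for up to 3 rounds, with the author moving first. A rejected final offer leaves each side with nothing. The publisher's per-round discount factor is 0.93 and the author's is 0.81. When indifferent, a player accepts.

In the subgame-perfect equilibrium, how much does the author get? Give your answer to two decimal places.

123.50

Round 3 (the author proposes): the publisher will accept anything ≥ 0, so the author offers 0 and keeps 150.
Round 2 (the publisher proposes): the author can get 150 next round, worth 0.81 × 150 = 121.5 now. The publisher offers 121.5 and keeps 150 − 121.5 = 28.5.
Round 1 (the author proposes): the publisher can get 28.5 next round, worth 0.93 × 28.5 = 26.505 now; the author offers that and keeps 123.495.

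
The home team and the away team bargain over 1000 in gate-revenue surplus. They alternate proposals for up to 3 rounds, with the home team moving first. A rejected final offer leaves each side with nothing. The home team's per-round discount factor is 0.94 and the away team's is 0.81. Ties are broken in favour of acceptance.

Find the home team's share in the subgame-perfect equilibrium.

Round 3 (the home team proposes): rejection yields 0 for the away team; the home team offers 0 and keeps 1000.
Round 2 (the away team proposes): the home team can get 1000 next round, worth 0.94 × 1000 = 940 now, so the away team offers 940, keeping 60.
Round 1 (the home team proposes): the away team can get 60 next round, worth 0.81 × 60 = 48.6 now. The home team offers 48.6 and keeps 1000 − 48.6 = 951.4.

951.4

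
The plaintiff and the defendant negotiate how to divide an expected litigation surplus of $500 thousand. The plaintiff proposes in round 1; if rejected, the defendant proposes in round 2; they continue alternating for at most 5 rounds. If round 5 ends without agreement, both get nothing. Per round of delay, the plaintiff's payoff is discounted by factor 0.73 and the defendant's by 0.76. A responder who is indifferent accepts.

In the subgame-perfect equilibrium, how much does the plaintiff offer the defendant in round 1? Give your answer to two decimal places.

Round 5 (the plaintiff proposes): rejection yields 0 for the defendant; the plaintiff offers 0 and keeps 500.
Round 4 (the defendant proposes): the plaintiff can get 500 next round, worth 0.73 × 500 = 365 now. The defendant offers 365 and keeps 500 − 365 = 135.
Round 3 (the plaintiff proposes): the defendant can get 135 next round, worth 0.76 × 135 = 102.6 now; the plaintiff offers that and keeps 397.4.
Round 2 (the defendant proposes): the plaintiff can get 397.4 next round, worth 0.73 × 397.4 = 290.102 now, so the defendant offers 290.102, keeping 209.898.
Round 1 (the plaintiff proposes): the defendant can get 209.898 next round, worth 0.76 × 209.898 = 159.52248 now; the plaintiff offers that and keeps 340.47752.

159.52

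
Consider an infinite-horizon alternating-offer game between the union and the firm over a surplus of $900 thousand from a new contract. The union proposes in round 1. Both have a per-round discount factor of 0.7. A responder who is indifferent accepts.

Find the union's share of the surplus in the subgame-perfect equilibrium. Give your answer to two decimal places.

529.41

Let x be the union's share when the union proposes and y be the firm's share when the firm proposes.
The firm accepts iff offered ≥ 0.7·y, so x = 900 − 0.7y. Symmetrically y = 900 − 0.7x.
Substituting: x = 900 − 0.7(900 − 0.7x), giving x(1 − 0.7·0.7) = 900(1 − 0.7).
So x = 900 × 0.3 / 0.51 ≈ 529.4118, and the firm receives 900 − x ≈ 370.5882.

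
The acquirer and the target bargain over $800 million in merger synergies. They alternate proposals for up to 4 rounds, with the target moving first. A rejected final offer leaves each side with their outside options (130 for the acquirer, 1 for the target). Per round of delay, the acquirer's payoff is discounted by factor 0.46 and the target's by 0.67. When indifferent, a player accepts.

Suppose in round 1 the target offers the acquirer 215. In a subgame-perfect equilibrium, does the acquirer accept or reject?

Round 4 (the acquirer proposes): the target gets 1 if talks fail, so the acquirer offers 1 and keeps 799.
Round 3 (the target proposes): the acquirer can get 799 next round, worth 0.46 × 799 = 367.54 now, so the target offers 367.54, keeping 432.46.
Round 2 (the acquirer proposes): the target can get 432.46 next round, worth 0.67 × 432.46 = 289.7482 now, so the acquirer offers 289.7482, keeping 510.2518.
So by rejecting in round 1, the acquirer gets 510.2518 next round, worth 0.46 × 510.2518 = 234.715828 now.
Offer 215 < 234.715828, so the acquirer rejects.

Reject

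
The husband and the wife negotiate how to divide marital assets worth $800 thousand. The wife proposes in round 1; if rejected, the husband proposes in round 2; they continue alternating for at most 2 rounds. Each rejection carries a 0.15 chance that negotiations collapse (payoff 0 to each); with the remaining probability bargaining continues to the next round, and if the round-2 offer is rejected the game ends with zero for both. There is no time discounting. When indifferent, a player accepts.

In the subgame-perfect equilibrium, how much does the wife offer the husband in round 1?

Round 2 (the husband proposes): the wife will accept anything ≥ 0, so the husband offers 0 and keeps 800.
Round 1 (the wife proposes): rejecting gives the husband an expected 0.85 × 800 = 680. The wife offers 680 and keeps 800 − 680 = 120.

680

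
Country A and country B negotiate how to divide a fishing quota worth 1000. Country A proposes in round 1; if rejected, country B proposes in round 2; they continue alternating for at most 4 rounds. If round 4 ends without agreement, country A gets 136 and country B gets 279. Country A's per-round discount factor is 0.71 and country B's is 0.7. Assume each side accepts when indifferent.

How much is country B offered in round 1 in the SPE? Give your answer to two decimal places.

503.59

Round 4 (country B proposes): country A gets 136 if talks fail, so country B offers 136 and keeps 864.
Round 3 (country A proposes): country B can get 864 next round, worth 0.7 × 864 = 604.8 now. Country A offers 604.8 and keeps 1000 − 604.8 = 395.2.
Round 2 (country B proposes): country A can get 395.2 next round, worth 0.71 × 395.2 = 280.592 now. Country B offers 280.592 and keeps 1000 − 280.592 = 719.408.
Round 1 (country A proposes): country B can get 719.408 next round, worth 0.7 × 719.408 = 503.5856 now; country A offers that and keeps 496.4144.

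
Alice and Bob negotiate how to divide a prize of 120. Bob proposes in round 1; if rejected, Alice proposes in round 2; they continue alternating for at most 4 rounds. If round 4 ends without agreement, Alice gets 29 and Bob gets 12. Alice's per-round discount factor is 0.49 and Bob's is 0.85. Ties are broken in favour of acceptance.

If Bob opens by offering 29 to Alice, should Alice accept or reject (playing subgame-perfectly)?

Work out Alice's continuation value if the offer is rejected.
Round 4 (Alice proposes): Bob gets 12 if talks fail, so Alice offers 12 and keeps 108.
Round 3 (Bob proposes): Alice can get 108 next round, worth 0.49 × 108 = 52.92 now, so Bob offers 52.92, keeping 67.08.
Round 2 (Alice proposes): Bob can get 67.08 next round, worth 0.85 × 67.08 = 57.018 now. Alice offers 57.018 and keeps 120 − 57.018 = 62.982.
So by rejecting in round 1, Alice gets 62.982 next round, worth 0.49 × 62.982 = 30.86118 now.
Offer 29 < 30.86118, so Alice rejects.

Reject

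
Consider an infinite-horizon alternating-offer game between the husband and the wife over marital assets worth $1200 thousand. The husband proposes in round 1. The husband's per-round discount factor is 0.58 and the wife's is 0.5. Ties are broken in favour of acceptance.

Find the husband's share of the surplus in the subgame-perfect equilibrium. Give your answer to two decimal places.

845.07

Let x be the husband's share when the husband proposes and y be the wife's share when the wife proposes.
The wife accepts iff offered ≥ 0.5·y, so x = 1200 − 0.5y. Symmetrically y = 1200 − 0.58x.
Substituting: x = 1200 − 0.5(1200 − 0.58x), giving x(1 − 0.58·0.5) = 1200(1 − 0.5).
So x = 1200 × 0.5 / 0.71 ≈ 845.0704, and the wife receives 1200 − x ≈ 354.9296.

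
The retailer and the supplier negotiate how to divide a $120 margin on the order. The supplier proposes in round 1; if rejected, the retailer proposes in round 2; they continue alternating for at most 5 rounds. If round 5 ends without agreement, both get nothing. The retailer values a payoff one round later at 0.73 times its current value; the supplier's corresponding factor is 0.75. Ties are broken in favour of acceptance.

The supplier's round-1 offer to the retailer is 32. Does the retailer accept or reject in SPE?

Reject

Work out the retailer's continuation value if the offer is rejected.
Round 5 (the supplier proposes): rejection yields 0 for the retailer; the supplier offers 0 and keeps 120.
Round 4 (the retailer proposes): the supplier can get 120 next round, worth 0.75 × 120 = 90 now, so the retailer offers 90, keeping 30.
Round 3 (the supplier proposes): the retailer can get 30 next round, worth 0.73 × 30 = 21.9 now. The supplier offers 21.9 and keeps 120 − 21.9 = 98.1.
Round 2 (the retailer proposes): the supplier can get 98.1 next round, worth 0.75 × 98.1 = 73.575 now, so the retailer offers 73.575, keeping 46.425.
So by rejecting in round 1, the retailer gets 46.425 next round, worth 0.73 × 46.425 = 33.89025 now.
Offer 32 < 33.89025, so the retailer rejects.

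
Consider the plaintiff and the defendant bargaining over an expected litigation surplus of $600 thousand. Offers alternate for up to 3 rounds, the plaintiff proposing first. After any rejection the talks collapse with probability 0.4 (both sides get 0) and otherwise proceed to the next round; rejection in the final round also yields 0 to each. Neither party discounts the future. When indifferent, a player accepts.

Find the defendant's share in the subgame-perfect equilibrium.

144

By backward induction:
Round 3 (the plaintiff proposes): the defendant will accept anything ≥ 0, so the plaintiff offers 0 and keeps 600.
Round 2 (the defendant proposes): rejecting gives the plaintiff an expected 0.6 × 600 = 360. The defendant offers 360 and keeps 600 − 360 = 240.
Round 1 (the plaintiff proposes): rejecting gives the defendant an expected 0.6 × 240 = 144, so the plaintiff offers 144, keeping 456.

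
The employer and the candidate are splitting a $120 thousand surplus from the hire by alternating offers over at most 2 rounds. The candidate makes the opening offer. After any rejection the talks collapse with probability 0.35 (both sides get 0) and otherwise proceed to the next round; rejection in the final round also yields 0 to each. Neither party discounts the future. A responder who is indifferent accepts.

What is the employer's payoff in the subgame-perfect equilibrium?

78

Round 2 (the employer proposes): the candidate will accept anything ≥ 0, so the employer offers 0 and keeps 120.
Round 1 (the candidate proposes): rejecting gives the employer an expected 0.65 × 120 = 78. The candidate offers 78 and keeps 120 − 78 = 42.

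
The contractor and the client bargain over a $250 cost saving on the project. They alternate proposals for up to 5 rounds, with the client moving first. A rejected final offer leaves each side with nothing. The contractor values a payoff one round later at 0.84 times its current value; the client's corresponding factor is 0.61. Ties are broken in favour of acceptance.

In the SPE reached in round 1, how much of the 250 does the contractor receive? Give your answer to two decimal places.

Round 5 (the client proposes): rejection yields 0 for the contractor; the client offers 0 and keeps 250.
Round 4 (the contractor proposes): the client can get 250 next round, worth 0.61 × 250 = 152.5 now. The contractor offers 152.5 and keeps 250 − 152.5 = 97.5.
Round 3 (the client proposes): the contractor can get 97.5 next round, worth 0.84 × 97.5 = 81.9 now; the client offers that and keeps 168.1.
Round 2 (the contractor proposes): the client can get 168.1 next round, worth 0.61 × 168.1 = 102.541 now, so the contractor offers 102.541, keeping 147.459.
Round 1 (the client proposes): the contractor can get 147.459 next round, worth 0.84 × 147.459 = 123.86556 now; the client offers that and keeps 126.13444.

123.87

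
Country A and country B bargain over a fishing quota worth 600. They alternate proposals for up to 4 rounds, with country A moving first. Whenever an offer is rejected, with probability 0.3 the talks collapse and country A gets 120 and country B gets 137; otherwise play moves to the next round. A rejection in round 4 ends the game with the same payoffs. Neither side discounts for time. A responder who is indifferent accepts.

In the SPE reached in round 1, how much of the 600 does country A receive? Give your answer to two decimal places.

Round 4 (country B proposes): country A gets 120 if talks fail, so country B offers 120 and keeps 480.
Round 3 (country A proposes): rejecting gives country B an expected 0.7 × 480 + 0.3 × 137 = 377.1. Country A offers 377.1 and keeps 600 − 377.1 = 222.9.
Round 2 (country B proposes): rejecting gives country A an expected 0.7 × 222.9 + 0.3 × 120 = 192.03; country B offers that and keeps 407.97.
Round 1 (country A proposes): rejecting gives country B an expected 0.7 × 407.97 + 0.3 × 137 = 326.679; country A offers that and keeps 273.321.

273.32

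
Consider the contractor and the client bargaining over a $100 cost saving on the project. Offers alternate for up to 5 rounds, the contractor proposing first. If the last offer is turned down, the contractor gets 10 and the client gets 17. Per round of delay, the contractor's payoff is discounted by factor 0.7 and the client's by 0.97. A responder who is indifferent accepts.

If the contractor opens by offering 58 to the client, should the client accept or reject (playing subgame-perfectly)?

Accept

Round 5 (the contractor proposes): the client gets 17 if talks fail, so the contractor offers 17 and keeps 83.
Round 4 (the client proposes): the contractor can get 83 next round, worth 0.7 × 83 = 58.1 now, so the client offers 58.1, keeping 41.9.
Round 3 (the contractor proposes): the client can get 41.9 next round, worth 0.97 × 41.9 = 40.643 now, so the contractor offers 40.643, keeping 59.357.
Round 2 (the client proposes): the contractor can get 59.357 next round, worth 0.7 × 59.357 = 41.5499 now, so the client offers 41.5499, keeping 58.4501.
So by rejecting in round 1, the client gets 58.4501 next round, worth 0.97 × 58.4501 = 56.696597 now.
Offer 58 ≥ 56.696597, so the client accepts.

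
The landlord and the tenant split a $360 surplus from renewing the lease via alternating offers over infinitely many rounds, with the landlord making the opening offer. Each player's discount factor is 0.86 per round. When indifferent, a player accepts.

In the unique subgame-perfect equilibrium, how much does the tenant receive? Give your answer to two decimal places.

When the landlord proposes, the tenant accepts any offer worth at least 0.86 times what the tenant would get by proposing next round; and vice versa.
This gives x = 360 − 0.86y and y = 360 − 0.86x, where x and y are each side's share when it proposes.
Hence (1 − 0.86·0.86)x = 360(1 − 0.86), i.e. 0.2604·x = 50.4.
x ≈ 193.5484; the tenant's share is 360 − x ≈ 166.4516.

166.45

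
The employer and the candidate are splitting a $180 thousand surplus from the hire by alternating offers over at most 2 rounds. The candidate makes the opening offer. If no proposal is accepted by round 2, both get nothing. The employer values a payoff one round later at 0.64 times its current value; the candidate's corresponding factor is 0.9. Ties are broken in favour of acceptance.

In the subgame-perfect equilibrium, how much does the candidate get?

Round 2 (the employer proposes): rejection yields 0 for the candidate; the employer offers 0 and keeps 180.
Round 1 (the candidate proposes): the employer can get 180 next round, worth 0.64 × 180 = 115.2 now; the candidate offers that and keeps 64.8.

64.8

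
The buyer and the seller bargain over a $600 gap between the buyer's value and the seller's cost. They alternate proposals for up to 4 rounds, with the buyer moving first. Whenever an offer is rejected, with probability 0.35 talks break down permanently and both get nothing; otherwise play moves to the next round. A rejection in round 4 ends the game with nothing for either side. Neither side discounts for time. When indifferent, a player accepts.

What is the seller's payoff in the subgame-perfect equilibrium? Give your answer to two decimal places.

Round 4 (the seller proposes): the buyer will accept anything ≥ 0, so the seller offers 0 and keeps 600.
Round 3 (the buyer proposes): rejecting gives the seller an expected 0.65 × 600 = 390; the buyer offers that and keeps 210.
Round 2 (the seller proposes): rejecting gives the buyer an expected 0.65 × 210 = 136.5; the seller offers that and keeps 463.5.
Round 1 (the buyer proposes): rejecting gives the seller an expected 0.65 × 463.5 = 301.275; the buyer offers that and keeps 298.725.

301.28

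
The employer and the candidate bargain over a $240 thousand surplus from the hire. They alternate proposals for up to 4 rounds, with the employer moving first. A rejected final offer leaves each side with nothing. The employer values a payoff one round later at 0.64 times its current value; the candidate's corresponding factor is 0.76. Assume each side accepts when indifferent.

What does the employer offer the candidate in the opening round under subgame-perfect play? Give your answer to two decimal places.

154.38

Solve by backward induction from round 4.
Round 4 (the candidate proposes): rejection yields 0 for the employer; the candidate offers 0 and keeps 240.
Round 3 (the employer proposes): the candidate can get 240 next round, worth 0.76 × 240 = 182.4 now; the employer offers that and keeps 57.6.
Round 2 (the candidate proposes): the employer can get 57.6 next round, worth 0.64 × 57.6 = 36.864 now; the candidate offers that and keeps 203.136.
Round 1 (the employer proposes): the candidate can get 203.136 next round, worth 0.76 × 203.136 = 154.38336 now, so the employer offers 154.38336, keeping 85.61664.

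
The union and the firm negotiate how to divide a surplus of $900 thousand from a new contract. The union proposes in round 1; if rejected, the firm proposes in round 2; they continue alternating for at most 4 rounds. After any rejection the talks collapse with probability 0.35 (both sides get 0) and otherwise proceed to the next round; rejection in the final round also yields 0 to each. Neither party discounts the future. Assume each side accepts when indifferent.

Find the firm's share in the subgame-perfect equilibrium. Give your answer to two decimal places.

Round 4 (the firm proposes): rejection yields 0 for the union; the firm offers 0 and keeps 900.
Round 3 (the union proposes): rejecting gives the firm an expected 0.65 × 900 = 585, so the union offers 585, keeping 315.
Round 2 (the firm proposes): rejecting gives the union an expected 0.65 × 315 = 204.75, so the firm offers 204.75, keeping 695.25.
Round 1 (the union proposes): rejecting gives the firm an expected 0.65 × 695.25 = 451.9125. The union offers 451.9125 and keeps 900 − 451.9125 = 448.0875.

451.91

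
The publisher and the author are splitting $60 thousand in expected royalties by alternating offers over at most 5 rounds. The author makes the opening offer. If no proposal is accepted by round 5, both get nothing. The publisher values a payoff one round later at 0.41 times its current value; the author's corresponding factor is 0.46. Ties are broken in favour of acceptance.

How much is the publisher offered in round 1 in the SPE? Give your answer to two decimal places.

Round 5 (the author proposes): rejection yields 0 for the publisher; the author offers 0 and keeps 60.
Round 4 (the publisher proposes): the author can get 60 next round, worth 0.46 × 60 = 27.6 now; the publisher offers that and keeps 32.4.
Round 3 (the author proposes): the publisher can get 32.4 next round, worth 0.41 × 32.4 = 13.284 now, so the author offers 13.284, keeping 46.716.
Round 2 (the publisher proposes): the author can get 46.716 next round, worth 0.46 × 46.716 = 21.48936 now. The publisher offers 21.48936 and keeps 60 − 21.48936 = 38.51064.
Round 1 (the author proposes): the publisher can get 38.51064 next round, worth 0.41 × 38.51064 = 15.7893624 now; the author offers that and keeps 44.2106376.

15.79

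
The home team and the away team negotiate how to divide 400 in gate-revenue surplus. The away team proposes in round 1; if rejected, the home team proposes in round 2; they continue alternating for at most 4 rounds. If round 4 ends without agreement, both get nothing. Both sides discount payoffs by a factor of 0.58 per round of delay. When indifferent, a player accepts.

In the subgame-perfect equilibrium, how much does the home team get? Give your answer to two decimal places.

Round 4 (the home team proposes): rejection yields 0 for the away team; the home team offers 0 and keeps 400.
Round 3 (the away team proposes): the home team can get 400 next round, worth 0.58 × 400 = 232 now. The away team offers 232 and keeps 400 − 232 = 168.
Round 2 (the home team proposes): the away team can get 168 next round, worth 0.58 × 168 = 97.44 now; the home team offers that and keeps 302.56.
Round 1 (the away team proposes): the home team can get 302.56 next round, worth 0.58 × 302.56 = 175.4848 now. The away team offers 175.4848 and keeps 400 − 175.4848 = 224.5152.

175.48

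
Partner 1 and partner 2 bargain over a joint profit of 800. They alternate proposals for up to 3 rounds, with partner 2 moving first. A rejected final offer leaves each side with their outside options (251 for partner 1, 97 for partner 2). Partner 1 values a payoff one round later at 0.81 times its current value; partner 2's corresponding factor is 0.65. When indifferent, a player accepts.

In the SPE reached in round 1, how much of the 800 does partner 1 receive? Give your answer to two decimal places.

By backward induction:
Round 3 (partner 2 proposes): partner 1 gets 251 if talks fail, so partner 2 offers 251 and keeps 549.
Round 2 (partner 1 proposes): partner 2 can get 549 next round, worth 0.65 × 549 = 356.85 now, so partner 1 offers 356.85, keeping 443.15.
Round 1 (partner 2 proposes): partner 1 can get 443.15 next round, worth 0.81 × 443.15 = 358.9515 now, so partner 2 offers 358.9515, keeping 441.0485.

358.95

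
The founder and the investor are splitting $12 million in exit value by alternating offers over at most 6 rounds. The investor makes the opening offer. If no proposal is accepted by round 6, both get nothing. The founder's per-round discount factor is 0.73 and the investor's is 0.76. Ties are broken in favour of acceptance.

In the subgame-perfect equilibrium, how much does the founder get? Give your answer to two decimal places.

By backward induction:
Round 6 (the founder proposes): the investor will accept anything ≥ 0, so the founder offers 0 and keeps 12.
Round 5 (the investor proposes): the founder can get 12 next round, worth 0.73 × 12 = 8.76 now. The investor offers 8.76 and keeps 12 − 8.76 = 3.24.
Round 4 (the founder proposes): the investor can get 3.24 next round, worth 0.76 × 3.24 = 2.4624 now, so the founder offers 2.4624, keeping 9.5376.
Round 3 (the investor proposes): the founder can get 9.5376 next round, worth 0.73 × 9.5376 = 6.962448 now, so the investor offers 6.962448, keeping 5.037552.
Round 2 (the founder proposes): the investor can get 5.037552 next round, worth 0.76 × 5.037552 = 3.82853952 now, so the founder offers 3.82853952, keeping 8.17146048.
Round 1 (the investor proposes): the founder can get 8.17146048 next round, worth 0.73 × 8.17146048 = 5.9651661504 now; the investor offers that and keeps 6.0348338496.

5.97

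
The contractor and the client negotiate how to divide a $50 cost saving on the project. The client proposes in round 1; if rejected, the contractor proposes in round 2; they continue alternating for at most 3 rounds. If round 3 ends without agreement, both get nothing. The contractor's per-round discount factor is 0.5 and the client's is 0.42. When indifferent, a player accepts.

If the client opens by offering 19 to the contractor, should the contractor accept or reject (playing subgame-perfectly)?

Accept

Round 3 (the client proposes): the contractor will accept anything ≥ 0, so the client offers 0 and keeps 50.
Round 2 (the contractor proposes): the client can get 50 next round, worth 0.42 × 50 = 21 now, so the contractor offers 21, keeping 29.
So by rejecting in round 1, the contractor gets 29 next round, worth 0.5 × 29 = 14.5 now.
Offer 19 ≥ 14.5, so the contractor accepts.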